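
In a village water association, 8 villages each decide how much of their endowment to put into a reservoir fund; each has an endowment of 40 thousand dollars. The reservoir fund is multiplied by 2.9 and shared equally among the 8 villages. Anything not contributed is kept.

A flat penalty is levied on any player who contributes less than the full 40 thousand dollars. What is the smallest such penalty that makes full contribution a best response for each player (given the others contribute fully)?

25.50 thousand dollars

Given the others contribute fully, the best deviation is to contribute 0 (any partial contribution still incurs the fine and gives up units whose private return 0.3625 is below 1).
Deviating from 40 to 0 saves 40 thousand dollars but forfeits the deviator's share of the drop in the reservoir fund: 2.9/8 × 40 = 14.50.
So the deviation gain is 40 − 14.50 = 25.50, and the fine must be at least 25.50 thousand dollars to wipe it out.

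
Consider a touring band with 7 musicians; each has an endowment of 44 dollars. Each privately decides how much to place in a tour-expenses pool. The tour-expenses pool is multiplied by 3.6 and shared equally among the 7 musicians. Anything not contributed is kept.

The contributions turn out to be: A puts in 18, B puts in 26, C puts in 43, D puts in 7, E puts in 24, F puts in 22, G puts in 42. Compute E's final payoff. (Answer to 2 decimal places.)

113.60 dollars

Total contributed: 18 + 26 + 43 + 7 + 24 + 22 + 42 = 182.
Each receives 3.6 × 182 / 7 = 93.60 from the tour-expenses pool.
E keeps 44 − 24 = 20, so E's payoff is 20 + 93.60 = 113.60.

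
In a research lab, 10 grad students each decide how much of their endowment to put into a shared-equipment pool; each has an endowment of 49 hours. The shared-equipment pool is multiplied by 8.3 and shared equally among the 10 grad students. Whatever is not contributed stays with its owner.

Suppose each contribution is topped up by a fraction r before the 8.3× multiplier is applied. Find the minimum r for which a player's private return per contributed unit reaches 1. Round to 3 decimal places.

0.205

With matching at rate r, one contributed unit becomes (1 + r) in the shared-equipment pool and returns 8.3 × (1 + r) / 10 to the contributor.
Setting this equal to 1: 1 + r = 10/8.3 = 1.2048.
So the minimum matching rate is r = 1.2048 − 1 = 0.205.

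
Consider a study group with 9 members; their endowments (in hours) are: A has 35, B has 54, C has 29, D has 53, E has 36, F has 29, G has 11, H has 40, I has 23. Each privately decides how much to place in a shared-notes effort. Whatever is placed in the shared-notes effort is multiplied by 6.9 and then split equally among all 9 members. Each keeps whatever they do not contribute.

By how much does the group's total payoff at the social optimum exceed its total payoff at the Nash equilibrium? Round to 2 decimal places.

1829.00 hours

The private return per contributed unit is 6.9/9 = 0.7667 < 1 for every player regardless of endowment, so the Nash equilibrium is zero contribution and the group total is Σ E_j = 35 + 54 + 29 + 53 + 36 + 29 + 11 + 40 + 23 = 310.
Each contributed unit returns 6.900 to the group, so the social optimum is full contribution by everyone: group total = 6.900 × 310 = 2139.00.
Efficiency loss = (6.900 − 1) × 310 = 1829.00.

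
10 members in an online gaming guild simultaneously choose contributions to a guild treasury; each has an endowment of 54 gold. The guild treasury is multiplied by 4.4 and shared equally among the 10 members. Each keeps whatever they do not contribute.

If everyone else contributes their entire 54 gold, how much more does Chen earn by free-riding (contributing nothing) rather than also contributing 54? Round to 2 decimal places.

Switching from a contribution of 54 to 0 lets Chen keep an extra 54 gold, but lowers the guild treasury by 54, which costs Chen their own share of that drop: 4.4/10 × 54 = 23.76.
Net gain = 54 − 23.76 = 30.24. The private return per contributed unit (0.4400) is below 1, so free-riding is indeed the best response regardless of what the others do.

30.24 gold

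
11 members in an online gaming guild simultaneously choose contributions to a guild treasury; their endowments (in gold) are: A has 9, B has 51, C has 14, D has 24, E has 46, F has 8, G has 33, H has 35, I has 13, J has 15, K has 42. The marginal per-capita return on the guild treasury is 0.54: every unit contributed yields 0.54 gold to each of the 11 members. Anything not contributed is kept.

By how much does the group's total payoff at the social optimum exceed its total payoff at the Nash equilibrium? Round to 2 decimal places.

The private return per contributed unit is 0.54 < 1 for everyone, so the Nash equilibrium is zero contribution and the group total is Σ E_j = 9 + 51 + 14 + 24 + 46 + 8 + 33 + 35 + 13 + 15 + 42 = 290.
Each contributed unit returns 5.940 to the group, so the social optimum is full contribution by everyone: group total = 5.940 × 290 = 1722.60.
Efficiency loss = (5.940 − 1) × 290 = 1432.60.

1432.60 gold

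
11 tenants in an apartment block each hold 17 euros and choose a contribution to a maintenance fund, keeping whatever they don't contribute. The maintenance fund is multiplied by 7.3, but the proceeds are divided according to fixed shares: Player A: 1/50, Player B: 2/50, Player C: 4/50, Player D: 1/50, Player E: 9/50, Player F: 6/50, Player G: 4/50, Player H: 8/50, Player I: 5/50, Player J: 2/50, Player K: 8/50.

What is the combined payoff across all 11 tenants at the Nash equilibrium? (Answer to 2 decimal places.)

508.30 euros

A player with share s gets back 7.3·s per unit contributed, so full contribution is dominant for anyone with s > 1/7.3 = 0.1370 and zero contribution is dominant for anyone below.
Player E, Player H and Player K clear that bar, contributing 17 each; the remaining 8 contribute 0. Total contributed: 51.
The maintenance fund pays out 7.3 × 51 = 372.30 in total (split across the unequal shares, but the aggregate is all that matters for the group sum).
The 8 free-riders keep 17 each, adding 136. Group total = 136 + 372.30 = 508.30.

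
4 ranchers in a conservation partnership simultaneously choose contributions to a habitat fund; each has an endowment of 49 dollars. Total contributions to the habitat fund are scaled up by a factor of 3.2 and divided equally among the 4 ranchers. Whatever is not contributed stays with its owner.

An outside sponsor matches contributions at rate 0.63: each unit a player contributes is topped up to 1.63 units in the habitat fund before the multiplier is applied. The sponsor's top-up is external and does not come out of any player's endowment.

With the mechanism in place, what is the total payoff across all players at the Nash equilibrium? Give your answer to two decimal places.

Under the mechanism each unit contributed yields 3.2 × 1.63 / 4 = 1.3040 back to its contributor per unit of net cost, which exceeds 1, making full contribution the dominant choice for everyone.
At the Nash equilibrium everyone contributes 49. Group total payoff = 3.2 × 1.63 × 196 = 1022.34.

1022.34 dollars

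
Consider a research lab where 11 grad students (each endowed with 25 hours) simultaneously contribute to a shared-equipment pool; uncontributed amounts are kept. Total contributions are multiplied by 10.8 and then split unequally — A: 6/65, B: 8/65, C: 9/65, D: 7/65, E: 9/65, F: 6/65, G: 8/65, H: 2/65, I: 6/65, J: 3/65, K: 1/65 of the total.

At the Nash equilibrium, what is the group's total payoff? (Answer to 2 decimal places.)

1500.00 hours

Player j's private return per contributed unit is 10.8 × (j's share). Contributing is weakly dominant for j when that share is at least 1/10.8 = 0.0926, and contributing 0 is dominant otherwise.
B, C, D, E and G clear that bar, contributing 25 each; the remaining 6 contribute 0. Total contributed: 125.
The shared-equipment pool pays out 10.8 × 125 = 1350.00 in total (split across the unequal shares, but the aggregate is all that matters for the group sum).
The 6 free-riders keep 25 each, adding 150. Group total = 150 + 1350.00 = 1500.00.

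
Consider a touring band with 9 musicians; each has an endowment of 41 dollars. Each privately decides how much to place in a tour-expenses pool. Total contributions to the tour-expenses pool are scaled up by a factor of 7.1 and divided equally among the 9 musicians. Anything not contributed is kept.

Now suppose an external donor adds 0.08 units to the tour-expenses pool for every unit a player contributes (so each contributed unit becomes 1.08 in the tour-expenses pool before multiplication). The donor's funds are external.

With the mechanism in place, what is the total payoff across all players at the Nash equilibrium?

The effective private return is 7.1 × 1.08 / 9 = 0.8520, which is still under 1, so the mechanism doesn't change anyone's dominant strategy: zero contribution.
At the Nash equilibrium no one contributes; group total payoff = 9 × 41 = 369.

369.00 dollars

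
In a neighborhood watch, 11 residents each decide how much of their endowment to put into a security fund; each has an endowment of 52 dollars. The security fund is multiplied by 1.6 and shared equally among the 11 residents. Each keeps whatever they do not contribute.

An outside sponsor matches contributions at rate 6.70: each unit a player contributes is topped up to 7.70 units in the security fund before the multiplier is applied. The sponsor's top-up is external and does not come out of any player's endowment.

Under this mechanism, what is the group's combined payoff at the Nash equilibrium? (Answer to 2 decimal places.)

The effective private return per unit is now 1.6 × 7.70 / 11 = 1.1200 > 1, so every player's dominant strategy flips to full contribution.
At the Nash equilibrium everyone contributes 52. Group total payoff = 1.6 × 7.70 × 572 = 7047.04.

7047.04 dollars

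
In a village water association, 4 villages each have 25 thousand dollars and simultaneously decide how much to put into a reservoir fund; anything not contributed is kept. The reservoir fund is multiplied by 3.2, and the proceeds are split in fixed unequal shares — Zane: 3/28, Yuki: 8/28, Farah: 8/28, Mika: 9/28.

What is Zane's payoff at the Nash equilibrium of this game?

For player j, contributing a unit is worthwhile iff 3.2 × (j's share) ≥ 1, i.e. iff j's share is at least 0.3125.
Only Mika (9/28) clears that bar, contributing 25; the remaining 3 contribute 0. Total contributed: 25.
Zane keeps 25 and receives 3.2 × 25 × 3/28 = 8.57 from the reservoir fund, for a payoff of 33.57.

33.57 thousand dollars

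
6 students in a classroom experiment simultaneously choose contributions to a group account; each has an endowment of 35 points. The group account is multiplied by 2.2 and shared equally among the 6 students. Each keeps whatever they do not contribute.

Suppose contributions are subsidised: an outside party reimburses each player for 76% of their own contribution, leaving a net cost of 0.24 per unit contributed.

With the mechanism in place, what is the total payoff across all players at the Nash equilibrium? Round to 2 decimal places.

621.60 points

Under the mechanism each unit contributed yields (2.2/6) / 0.24 = 1.5278 back to its contributor per unit of net cost, which exceeds 1, making full contribution the dominant choice for everyone.
At the Nash equilibrium everyone contributes 35. Group total payoff = 6 × (35 × 0.76 + 2.2 × 35) = 621.60.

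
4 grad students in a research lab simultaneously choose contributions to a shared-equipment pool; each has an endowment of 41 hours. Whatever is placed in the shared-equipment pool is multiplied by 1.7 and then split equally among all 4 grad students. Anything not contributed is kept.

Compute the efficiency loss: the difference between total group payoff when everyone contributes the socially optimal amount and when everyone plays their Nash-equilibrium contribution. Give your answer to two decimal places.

114.80 hours

Each contributed unit returns 1.7/4 = 0.4250 to its contributor — below 1 — so contributing 0 is dominant for every player. At the Nash equilibrium everyone keeps their 41, and the group total is 4 × 41 = 164.
Each contributed unit returns 1.700 to the group as a whole (0.4250 to each of 4 players), which exceeds 1, so the social optimum is full contribution: group total = 1.700 × 164 = 278.80.
Efficiency loss = 278.80 − 164 = 114.80.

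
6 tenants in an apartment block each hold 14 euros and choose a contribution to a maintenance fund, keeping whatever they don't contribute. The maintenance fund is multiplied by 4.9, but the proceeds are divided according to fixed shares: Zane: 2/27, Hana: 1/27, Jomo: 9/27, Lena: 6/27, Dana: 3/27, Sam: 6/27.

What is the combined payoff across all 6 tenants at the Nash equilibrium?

A player with share s gets back 4.9·s per unit contributed, so full contribution is dominant for anyone with s > 1/4.9 = 0.2041 and zero contribution is dominant for anyone below.
Jomo, Lena and Sam clear that bar, contributing 14 each; the remaining 3 contribute 0. Total contributed: 42.
The maintenance fund pays out 4.9 × 42 = 205.80 in total (split across the unequal shares, but the aggregate is all that matters for the group sum).
The 3 free-riders keep 14 each, adding 42. Group total = 42 + 205.80 = 247.80.

247.80 euros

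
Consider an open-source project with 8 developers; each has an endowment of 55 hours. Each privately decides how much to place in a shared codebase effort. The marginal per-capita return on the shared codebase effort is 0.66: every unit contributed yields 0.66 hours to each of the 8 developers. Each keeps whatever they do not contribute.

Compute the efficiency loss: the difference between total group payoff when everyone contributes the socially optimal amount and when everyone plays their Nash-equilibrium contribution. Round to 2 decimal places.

1883.20 hours

The private return per contributed unit is 0.66 < 1, so contributing 0 is dominant for every player. At the Nash equilibrium everyone keeps their 55, and the group total is 8 × 55 = 440.
Each contributed unit returns 5.280 to the group as a whole (0.66 to each of 8 players), which exceeds 1, so the social optimum is full contribution: group total = 5.280 × 440 = 2323.20.
Efficiency loss = 2323.20 − 440 = 1883.20.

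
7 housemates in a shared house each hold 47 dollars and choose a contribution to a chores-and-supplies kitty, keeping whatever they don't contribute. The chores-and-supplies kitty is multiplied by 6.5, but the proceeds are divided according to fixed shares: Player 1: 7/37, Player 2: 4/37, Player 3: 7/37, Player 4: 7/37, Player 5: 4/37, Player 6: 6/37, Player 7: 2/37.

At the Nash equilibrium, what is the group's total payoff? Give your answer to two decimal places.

For player j, contributing a unit is worthwhile iff 6.5 × (j's share) ≥ 1, i.e. iff j's share is at least 0.1538.
Player 1, Player 3, Player 4 and Player 6 clear that bar, contributing 47 each; the remaining 3 contribute 0. Total contributed: 188.
The chores-and-supplies kitty pays out 6.5 × 188 = 1222.00 in total (split across the unequal shares, but the aggregate is all that matters for the group sum).
The 3 free-riders keep 47 each, adding 141. Group total = 141 + 1222.00 = 1363.00.

1363.00 dollars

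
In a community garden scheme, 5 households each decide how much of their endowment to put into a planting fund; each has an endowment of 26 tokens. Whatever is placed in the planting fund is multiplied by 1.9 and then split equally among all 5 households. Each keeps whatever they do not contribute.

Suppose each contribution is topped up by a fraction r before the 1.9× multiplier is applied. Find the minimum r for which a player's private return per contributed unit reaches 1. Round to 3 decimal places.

1.632

With matching at rate r, one contributed unit becomes (1 + r) in the planting fund and returns 1.9 × (1 + r) / 5 to the contributor.
Setting this equal to 1: 1 + r = 5/1.9 = 2.6316.
So the minimum matching rate is r = 2.6316 − 1 = 1.632.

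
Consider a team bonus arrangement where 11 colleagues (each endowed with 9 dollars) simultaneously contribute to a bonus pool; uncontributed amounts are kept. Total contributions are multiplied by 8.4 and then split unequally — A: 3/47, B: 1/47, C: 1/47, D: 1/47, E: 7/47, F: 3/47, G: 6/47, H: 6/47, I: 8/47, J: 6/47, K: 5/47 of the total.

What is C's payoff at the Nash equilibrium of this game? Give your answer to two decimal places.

17.04 dollars

Player j's private return per contributed unit is 8.4 × (j's share). Contributing is weakly dominant for j when that share is at least 1/8.4 = 0.1190, and contributing 0 is dominant otherwise.
The shares above 0.1190 belong to E, G, H, I and J, contributing 9 each; the remaining 6 contribute 0. Total contributed: 45.
C keeps 9 and receives 8.4 × 45 × 1/47 = 8.04 from the bonus pool, for a payoff of 17.04.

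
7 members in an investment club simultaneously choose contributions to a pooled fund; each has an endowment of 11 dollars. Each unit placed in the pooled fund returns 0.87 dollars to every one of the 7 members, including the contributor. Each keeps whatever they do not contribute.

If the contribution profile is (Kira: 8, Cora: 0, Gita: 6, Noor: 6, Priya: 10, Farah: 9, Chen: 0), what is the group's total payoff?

Total contributed: 8 + 0 + 6 + 6 + 10 + 9 + 0 = 39; total kept: 7 × 11 − 39 = 38.
The pooled fund pays out 0.87 × 7 × 39 = 237.51 in aggregate.
Group total = 38 + 237.51 = 275.51.

275.51 dollars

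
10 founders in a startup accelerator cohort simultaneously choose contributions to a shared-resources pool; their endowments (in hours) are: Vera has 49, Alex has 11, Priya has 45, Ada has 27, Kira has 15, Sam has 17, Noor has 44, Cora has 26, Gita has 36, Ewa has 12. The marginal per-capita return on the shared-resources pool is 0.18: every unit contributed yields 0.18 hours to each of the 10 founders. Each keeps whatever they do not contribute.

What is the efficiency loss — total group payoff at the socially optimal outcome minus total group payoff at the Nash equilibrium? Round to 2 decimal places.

The private return per contributed unit is 0.18 < 1 for everyone, so the Nash equilibrium is zero contribution and the group total is Σ E_j = 49 + 11 + 45 + 27 + 15 + 17 + 44 + 26 + 36 + 12 = 282.
Each contributed unit returns 1.800 to the group, so the social optimum is full contribution by everyone: group total = 1.800 × 282 = 507.60.
Efficiency loss = (1.800 − 1) × 282 = 225.60.

225.60 hours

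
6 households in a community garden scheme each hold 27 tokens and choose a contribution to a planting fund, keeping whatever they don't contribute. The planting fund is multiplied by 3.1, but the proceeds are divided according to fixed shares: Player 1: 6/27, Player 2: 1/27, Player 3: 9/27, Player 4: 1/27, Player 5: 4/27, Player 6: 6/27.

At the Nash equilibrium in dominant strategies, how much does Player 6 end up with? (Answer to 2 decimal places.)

45.60 tokens

Each unit j contributes comes back to j as 3.1 × (j's share), so j prefers to contribute only if that share exceeds 1/3.1 = 0.3226; otherwise keeping the unit dominates.
The only share above 0.3226 is Player 3's 9/27, contributing 27; the remaining 5 contribute 0. Total contributed: 27.
Player 6 keeps 27 and receives 3.1 × 27 × 6/27 = 18.60 from the planting fund, for a payoff of 45.60.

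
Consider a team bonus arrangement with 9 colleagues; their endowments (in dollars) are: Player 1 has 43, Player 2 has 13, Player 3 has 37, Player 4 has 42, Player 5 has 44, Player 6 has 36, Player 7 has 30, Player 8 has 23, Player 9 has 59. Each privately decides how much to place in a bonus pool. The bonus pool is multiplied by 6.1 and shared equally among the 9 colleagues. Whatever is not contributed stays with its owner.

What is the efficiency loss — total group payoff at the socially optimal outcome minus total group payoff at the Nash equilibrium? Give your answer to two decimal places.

The private return per contributed unit is 6.1/9 = 0.6778 < 1 for every player regardless of endowment, so the Nash equilibrium is zero contribution and the group total is Σ E_j = 43 + 13 + 37 + 42 + 44 + 36 + 30 + 23 + 59 = 327.
Each contributed unit returns 6.100 to the group, so the social optimum is full contribution by everyone: group total = 6.100 × 327 = 1994.70.
Efficiency loss = (6.100 − 1) × 327 = 1667.70.

1667.70 dollars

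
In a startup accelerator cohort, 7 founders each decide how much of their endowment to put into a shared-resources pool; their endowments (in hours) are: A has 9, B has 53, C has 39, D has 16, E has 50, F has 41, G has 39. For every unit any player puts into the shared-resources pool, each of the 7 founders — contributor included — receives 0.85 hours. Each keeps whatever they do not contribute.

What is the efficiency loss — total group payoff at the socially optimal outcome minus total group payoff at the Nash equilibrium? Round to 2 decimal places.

1222.65 hours

The private return per contributed unit is 0.85 < 1 for everyone, so the Nash equilibrium is zero contribution and the group total is Σ E_j = 9 + 53 + 39 + 16 + 50 + 41 + 39 = 247.
Each contributed unit returns 5.950 to the group, so the social optimum is full contribution by everyone: group total = 5.950 × 247 = 1469.65.
Efficiency loss = (5.950 − 1) × 247 = 1222.65.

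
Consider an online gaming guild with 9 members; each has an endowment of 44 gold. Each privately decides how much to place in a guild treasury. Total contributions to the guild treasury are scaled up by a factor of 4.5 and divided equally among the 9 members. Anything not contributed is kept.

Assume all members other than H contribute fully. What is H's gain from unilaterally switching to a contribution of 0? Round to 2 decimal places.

22.00 gold

Switching from a contribution of 44 to 0 lets H keep an extra 44 gold, but lowers the guild treasury by 44, which costs H their own share of that drop: 4.5/9 × 44 = 22.00.
Net gain = 44 − 22.00 = 22.00. The private return per contributed unit (0.5000) is below 1, so free-riding is indeed the best response regardless of what the others do.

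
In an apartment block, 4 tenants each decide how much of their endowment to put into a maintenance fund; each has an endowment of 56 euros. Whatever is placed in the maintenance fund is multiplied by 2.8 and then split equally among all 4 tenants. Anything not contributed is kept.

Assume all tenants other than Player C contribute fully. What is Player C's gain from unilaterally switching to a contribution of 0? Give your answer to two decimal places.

16.80 euros

Switching from a contribution of 56 to 0 lets Player C keep an extra 56 euros, but lowers the maintenance fund by 56, which costs Player C their own share of that drop: 2.8/4 × 56 = 39.20.
Net gain = 56 − 39.20 = 16.80. The private return per contributed unit (0.7000) is below 1, so free-riding is indeed the best response regardless of what the others do.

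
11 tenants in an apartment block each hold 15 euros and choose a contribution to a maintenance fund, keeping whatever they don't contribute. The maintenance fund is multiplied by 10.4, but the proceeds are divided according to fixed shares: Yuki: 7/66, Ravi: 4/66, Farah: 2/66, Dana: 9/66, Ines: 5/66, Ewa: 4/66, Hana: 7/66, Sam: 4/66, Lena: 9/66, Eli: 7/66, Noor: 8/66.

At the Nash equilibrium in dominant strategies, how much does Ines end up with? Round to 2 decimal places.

Player j's private return per contributed unit is 10.4 × (j's share). Contributing is weakly dominant for j when that share is at least 1/10.4 = 0.0962, and contributing 0 is dominant otherwise.
Yuki, Dana, Hana, Lena, Eli and Noor clear that bar, contributing 15 each; the remaining 5 contribute 0. Total contributed: 90.
Ines keeps 15 and receives 10.4 × 90 × 5/66 = 70.91 from the maintenance fund, for a payoff of 85.91.

85.91 euros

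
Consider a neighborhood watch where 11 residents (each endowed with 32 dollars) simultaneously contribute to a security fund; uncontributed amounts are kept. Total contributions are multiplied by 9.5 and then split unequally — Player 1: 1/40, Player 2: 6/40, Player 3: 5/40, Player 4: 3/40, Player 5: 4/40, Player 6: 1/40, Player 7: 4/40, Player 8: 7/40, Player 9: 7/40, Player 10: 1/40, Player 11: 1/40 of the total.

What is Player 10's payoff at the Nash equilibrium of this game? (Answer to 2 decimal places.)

62.40 dollars

For player j, contributing a unit is worthwhile iff 9.5 × (j's share) ≥ 1, i.e. iff j's share is at least 0.1053.
Player 2, Player 3, Player 8 and Player 9 are above the threshold, contributing 32 each; the remaining 7 contribute 0. Total contributed: 128.
Player 10 keeps 32 and receives 9.5 × 128 × 1/40 = 30.40 from the security fund, for a payoff of 62.40.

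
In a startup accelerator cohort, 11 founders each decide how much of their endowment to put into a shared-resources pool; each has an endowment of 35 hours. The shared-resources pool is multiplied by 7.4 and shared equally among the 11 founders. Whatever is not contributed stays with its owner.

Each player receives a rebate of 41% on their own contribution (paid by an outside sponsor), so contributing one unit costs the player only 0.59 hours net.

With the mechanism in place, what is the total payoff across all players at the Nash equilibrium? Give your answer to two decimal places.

Under the mechanism each unit contributed yields (7.4/11) / 0.59 = 1.1402 back to its contributor per unit of net cost, which exceeds 1, making full contribution the dominant choice for everyone.
At the Nash equilibrium everyone contributes 35. Group total payoff = 11 × (35 × 0.41 + 7.4 × 35) = 3006.85.

3006.85 hours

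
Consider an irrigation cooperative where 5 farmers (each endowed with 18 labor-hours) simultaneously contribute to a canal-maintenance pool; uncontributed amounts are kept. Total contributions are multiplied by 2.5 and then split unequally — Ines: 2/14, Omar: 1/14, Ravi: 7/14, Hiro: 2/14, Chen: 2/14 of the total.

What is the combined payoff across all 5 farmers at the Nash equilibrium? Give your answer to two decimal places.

A player with share s gets back 2.5·s per unit contributed, so full contribution is dominant for anyone with s > 1/2.5 = 0.4000 and zero contribution is dominant for anyone below.
Ravi alone (share 7/14) is above the threshold, contributing 18; the remaining 4 contribute 0. Total contributed: 18.
The canal-maintenance pool pays out 2.5 × 18 = 45.00 in total (split across the unequal shares, but the aggregate is all that matters for the group sum).
The 4 free-riders keep 18 each, adding 72. Group total = 72 + 45.00 = 117.00.

117.00 labor-hours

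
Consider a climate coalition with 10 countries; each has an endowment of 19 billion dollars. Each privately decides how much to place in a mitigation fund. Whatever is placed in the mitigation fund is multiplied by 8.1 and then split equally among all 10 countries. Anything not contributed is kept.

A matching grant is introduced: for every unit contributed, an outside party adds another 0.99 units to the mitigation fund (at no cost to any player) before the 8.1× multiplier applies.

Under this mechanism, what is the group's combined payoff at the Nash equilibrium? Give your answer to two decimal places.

The effective private return per unit is now 8.1 × 1.99 / 10 = 1.6119 > 1, so every player's dominant strategy flips to full contribution.
So the Nash equilibrium is full contribution by all 10; the group earns 8.1 × 1.99 × 190 = 3062.61.

3062.61 billion dollars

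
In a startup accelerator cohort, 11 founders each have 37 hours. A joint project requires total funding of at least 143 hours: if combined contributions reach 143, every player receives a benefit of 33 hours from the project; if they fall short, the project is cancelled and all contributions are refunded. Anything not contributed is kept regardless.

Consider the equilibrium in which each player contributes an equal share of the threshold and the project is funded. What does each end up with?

57 hours

Equal share of the threshold: 143/11 = 13.
At this profile no one gains by cutting their contribution: any cut drops the total below 143, the project is cancelled, contributions are refunded, and the deviator ends with 37, which is less than 37 − 13 + 33 = 57. Contributing more than 13 just wastes the excess. So contributing exactly 13 is a best response.
Each player's payoff: 37 − 13 + 33 = 57.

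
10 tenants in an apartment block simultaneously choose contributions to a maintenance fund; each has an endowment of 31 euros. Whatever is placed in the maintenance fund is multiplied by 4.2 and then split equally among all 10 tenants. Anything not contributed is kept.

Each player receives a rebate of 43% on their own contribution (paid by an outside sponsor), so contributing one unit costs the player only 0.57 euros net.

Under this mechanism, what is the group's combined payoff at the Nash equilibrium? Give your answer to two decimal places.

Even with the mechanism, each unit contributed returns only (4.2/10) / 0.57 = 0.7368 per unit of net cost, so contributing nothing is still dominant.
At the Nash equilibrium no one contributes; group total payoff = 10 × 31 = 310.

310.00 euros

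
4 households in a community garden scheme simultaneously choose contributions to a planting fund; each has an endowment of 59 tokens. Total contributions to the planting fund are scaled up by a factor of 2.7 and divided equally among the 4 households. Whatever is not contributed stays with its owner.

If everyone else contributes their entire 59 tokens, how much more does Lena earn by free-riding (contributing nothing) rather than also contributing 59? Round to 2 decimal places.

Switching from a contribution of 59 to 0 lets Lena keep an extra 59 tokens, but lowers the planting fund by 59, which costs Lena their own share of that drop: 2.7/4 × 59 = 39.82.
Net gain = 59 − 39.82 = 19.18. The private return per contributed unit (0.6750) is below 1, so free-riding is indeed the best response regardless of what the others do.

19.18 tokens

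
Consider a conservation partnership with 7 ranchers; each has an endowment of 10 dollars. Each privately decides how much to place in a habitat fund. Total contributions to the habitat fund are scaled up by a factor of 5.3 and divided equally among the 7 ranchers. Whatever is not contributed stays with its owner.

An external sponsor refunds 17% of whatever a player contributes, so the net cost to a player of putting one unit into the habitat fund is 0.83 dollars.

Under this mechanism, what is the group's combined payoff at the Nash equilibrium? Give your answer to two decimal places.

The effective private return is (5.3/7) / 0.83 = 0.9122, which is still under 1, so the mechanism doesn't change anyone's dominant strategy: zero contribution.
Everyone keeps their endowment and the group total is 7 × 10 = 70.

70.00 dollars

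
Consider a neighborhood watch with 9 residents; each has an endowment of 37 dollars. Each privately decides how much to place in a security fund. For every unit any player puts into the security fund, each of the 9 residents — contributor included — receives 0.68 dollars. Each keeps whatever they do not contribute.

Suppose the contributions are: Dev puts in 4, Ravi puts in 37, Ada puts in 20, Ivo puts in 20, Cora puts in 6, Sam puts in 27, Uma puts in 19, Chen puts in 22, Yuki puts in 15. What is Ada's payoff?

132.60 dollars

Total contributed: 4 + 37 + 20 + 20 + 6 + 27 + 19 + 22 + 15 = 170.
Each receives 0.68 × 170 = 115.60 from the security fund.
Ada keeps 37 − 20 = 17, so Ada's payoff is 17 + 115.60 = 132.60.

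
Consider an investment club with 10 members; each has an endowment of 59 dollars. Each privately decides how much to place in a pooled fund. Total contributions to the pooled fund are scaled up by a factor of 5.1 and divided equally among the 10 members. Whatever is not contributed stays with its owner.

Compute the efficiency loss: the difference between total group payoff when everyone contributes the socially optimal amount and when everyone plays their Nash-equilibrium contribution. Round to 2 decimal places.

2419.00 dollars

Each contributed unit returns 5.1/10 = 0.5100 to its contributor — below 1 — so contributing 0 is dominant for every player. At the Nash equilibrium everyone keeps their 59, and the group total is 10 × 59 = 590.
Each contributed unit returns 5.100 to the group as a whole (0.5100 to each of 10 players), which exceeds 1, so the social optimum is full contribution: group total = 5.100 × 590 = 3009.00.
Efficiency loss = 3009.00 − 590 = 2419.00.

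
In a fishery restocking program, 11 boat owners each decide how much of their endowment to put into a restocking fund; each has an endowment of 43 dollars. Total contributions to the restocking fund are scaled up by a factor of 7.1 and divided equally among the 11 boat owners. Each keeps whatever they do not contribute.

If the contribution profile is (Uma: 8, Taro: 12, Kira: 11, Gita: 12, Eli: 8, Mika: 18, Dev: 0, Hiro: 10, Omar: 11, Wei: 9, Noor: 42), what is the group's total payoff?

Total contributed: 8 + 12 + 11 + 12 + 8 + 18 + 0 + 10 + 11 + 9 + 42 = 141; total kept: 11 × 43 − 141 = 332.
The restocking fund pays out 7.1 × 141 = 1001.10 in aggregate.
Group total = 332 + 1001.10 = 1333.10.

1333.10 dollars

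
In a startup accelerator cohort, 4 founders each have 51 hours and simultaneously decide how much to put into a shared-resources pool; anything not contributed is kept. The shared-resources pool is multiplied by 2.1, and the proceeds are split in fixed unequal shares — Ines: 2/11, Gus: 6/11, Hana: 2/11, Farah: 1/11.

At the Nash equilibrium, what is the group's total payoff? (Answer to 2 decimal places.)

260.10 hours

For player j, contributing a unit is worthwhile iff 2.1 × (j's share) ≥ 1, i.e. iff j's share is at least 0.4762.
Gus alone (share 6/11) is above the threshold, contributing 51; the remaining 3 contribute 0. Total contributed: 51.
The shared-resources pool pays out 2.1 × 51 = 107.10 in total (split across the unequal shares, but the aggregate is all that matters for the group sum).
The 3 free-riders keep 51 each, adding 153. Group total = 153 + 107.10 = 260.10.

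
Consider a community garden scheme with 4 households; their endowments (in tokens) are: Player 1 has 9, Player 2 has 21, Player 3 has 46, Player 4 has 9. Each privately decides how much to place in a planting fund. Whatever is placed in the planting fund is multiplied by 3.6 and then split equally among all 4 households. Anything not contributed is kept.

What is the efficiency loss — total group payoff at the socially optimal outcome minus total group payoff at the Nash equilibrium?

221.00 tokens

The private return per contributed unit is 3.6/4 = 0.9000 < 1 for every player regardless of endowment, so the Nash equilibrium is zero contribution and the group total is Σ E_j = 9 + 21 + 46 + 9 = 85.
Each contributed unit returns 3.600 to the group, so the social optimum is full contribution by everyone: group total = 3.600 × 85 = 306.00.
Efficiency loss = (3.600 − 1) × 85 = 221.00.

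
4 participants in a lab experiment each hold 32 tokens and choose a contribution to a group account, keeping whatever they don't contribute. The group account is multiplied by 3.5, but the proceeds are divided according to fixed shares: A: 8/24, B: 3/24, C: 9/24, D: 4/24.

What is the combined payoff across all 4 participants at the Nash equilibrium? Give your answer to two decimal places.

288.00 tokens

A player with share s gets back 3.5·s per unit contributed, so full contribution is dominant for anyone with s > 1/3.5 = 0.2857 and zero contribution is dominant for anyone below.
A and C clear that bar, contributing 32 each; the remaining 2 contribute 0. Total contributed: 64.
The group account pays out 3.5 × 64 = 224.00 in total (split across the unequal shares, but the aggregate is all that matters for the group sum).
The 2 free-riders keep 32 each, adding 64. Group total = 64 + 224.00 = 288.00.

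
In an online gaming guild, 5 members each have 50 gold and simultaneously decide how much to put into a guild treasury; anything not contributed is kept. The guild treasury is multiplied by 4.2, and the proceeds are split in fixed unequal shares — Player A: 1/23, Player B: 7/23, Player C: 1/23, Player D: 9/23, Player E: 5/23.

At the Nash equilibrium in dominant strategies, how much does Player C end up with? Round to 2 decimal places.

68.26 gold

Player j's private return per contributed unit is 4.2 × (j's share). Contributing is weakly dominant for j when that share is at least 1/4.2 = 0.2381, and contributing 0 is dominant otherwise.
The shares above 0.2381 belong to Player B and Player D, contributing 50 each; the remaining 3 contribute 0. Total contributed: 100.
Player C keeps 50 and receives 4.2 × 100 × 1/23 = 18.26 from the guild treasury, for a payoff of 68.26.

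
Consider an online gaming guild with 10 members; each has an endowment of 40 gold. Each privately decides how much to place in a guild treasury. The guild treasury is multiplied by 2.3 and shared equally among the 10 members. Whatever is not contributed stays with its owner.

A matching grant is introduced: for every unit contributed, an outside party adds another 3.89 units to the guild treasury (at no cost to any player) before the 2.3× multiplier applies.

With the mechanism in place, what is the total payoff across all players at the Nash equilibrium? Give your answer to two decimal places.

Under the mechanism each unit contributed yields 2.3 × 4.89 / 10 = 1.1247 back to its contributor per unit of net cost, which exceeds 1, making full contribution the dominant choice for everyone.
So the Nash equilibrium is full contribution by all 10; the group earns 2.3 × 4.89 × 400 = 4498.80.

4498.80 gold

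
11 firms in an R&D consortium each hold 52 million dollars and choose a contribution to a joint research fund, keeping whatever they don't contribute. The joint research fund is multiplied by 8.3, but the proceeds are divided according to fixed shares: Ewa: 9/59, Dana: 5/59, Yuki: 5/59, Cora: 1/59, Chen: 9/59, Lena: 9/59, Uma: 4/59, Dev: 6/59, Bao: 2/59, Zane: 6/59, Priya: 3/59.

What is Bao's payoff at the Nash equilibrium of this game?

For player j, contributing a unit is worthwhile iff 8.3 × (j's share) ≥ 1, i.e. iff j's share is at least 0.1205.
The shares above 0.1205 belong to Ewa, Chen and Lena, contributing 52 each; the remaining 8 contribute 0. Total contributed: 156.
Bao keeps 52 and receives 8.3 × 156 × 2/59 = 43.89 from the joint research fund, for a payoff of 95.89.

95.89 million dollars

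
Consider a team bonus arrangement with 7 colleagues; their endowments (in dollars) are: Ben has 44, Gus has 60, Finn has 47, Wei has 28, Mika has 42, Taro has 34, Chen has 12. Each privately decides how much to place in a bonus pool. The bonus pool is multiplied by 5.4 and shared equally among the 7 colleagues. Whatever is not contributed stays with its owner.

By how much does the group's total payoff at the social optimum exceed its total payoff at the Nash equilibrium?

The private return per contributed unit is 5.4/7 = 0.7714 < 1 for every player regardless of endowment, so the Nash equilibrium is zero contribution and the group total is Σ E_j = 44 + 60 + 47 + 28 + 42 + 34 + 12 = 267.
Each contributed unit returns 5.400 to the group, so the social optimum is full contribution by everyone: group total = 5.400 × 267 = 1441.80.
Efficiency loss = (5.400 − 1) × 267 = 1174.80.

1174.80 dollars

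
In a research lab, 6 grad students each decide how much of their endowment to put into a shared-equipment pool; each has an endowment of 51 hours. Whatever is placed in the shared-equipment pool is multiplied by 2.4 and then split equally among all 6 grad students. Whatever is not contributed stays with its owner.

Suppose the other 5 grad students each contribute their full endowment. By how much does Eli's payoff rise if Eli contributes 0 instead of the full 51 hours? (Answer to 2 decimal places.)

Switching from a contribution of 51 to 0 lets Eli keep an extra 51 hours, but lowers the shared-equipment pool by 51, which costs Eli their own share of that drop: 2.4/6 × 51 = 20.40.
Net gain = 51 − 20.40 = 30.60. The private return per contributed unit (0.4000) is below 1, so free-riding is indeed the best response regardless of what the others do.

30.60 hours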